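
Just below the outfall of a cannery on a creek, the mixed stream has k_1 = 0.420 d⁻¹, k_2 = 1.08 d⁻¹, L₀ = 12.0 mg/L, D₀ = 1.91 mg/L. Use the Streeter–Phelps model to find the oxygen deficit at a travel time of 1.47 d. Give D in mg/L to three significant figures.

D ≈ 2.95 mg/L

k_1 L₀/(k_2−k_1) = 0.420×12.0/(1.08−0.420) = 5.040/0.6600 = 7.636 mg/L.
e^(−k_1 t) = e^(−0.420×1.470) = 0.5393; e^(−k_2 t) = e^(−1.08×1.470) = 0.2044.
D = 7.636 × (0.5393 − 0.2044) + 1.91 × 0.2044 = 2.558 + 0.3904 = 2.948 mg/L.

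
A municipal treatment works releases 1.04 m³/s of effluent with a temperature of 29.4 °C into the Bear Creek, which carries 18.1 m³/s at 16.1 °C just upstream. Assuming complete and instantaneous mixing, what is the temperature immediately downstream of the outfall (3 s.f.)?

16.8 °C

Flow-weighted mixing: C = (Q_r C_r + Q_w C_w)/(Q_r + Q_w)
= (18.1×16.1 + 1.04×29.4)/(18.1 + 1.04) = 322.0/19.14 = 16.82 °C.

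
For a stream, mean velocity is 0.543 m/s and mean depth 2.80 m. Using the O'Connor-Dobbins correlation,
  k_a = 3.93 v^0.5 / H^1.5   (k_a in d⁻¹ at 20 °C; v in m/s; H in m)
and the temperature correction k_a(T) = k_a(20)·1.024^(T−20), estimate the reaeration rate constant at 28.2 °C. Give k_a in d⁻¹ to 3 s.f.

k_a(20) = 3.93 × 0.543^0.5 / 2.80^1.5 = 3.93 × 0.7369 / 4.685 = 0.6181 d⁻¹.
k_a(28.2) = 0.6181 × 1.024^(28.2−20) = 0.6181 × 1.215 = 0.7508 d⁻¹.

k_a ≈ 0.751 d⁻¹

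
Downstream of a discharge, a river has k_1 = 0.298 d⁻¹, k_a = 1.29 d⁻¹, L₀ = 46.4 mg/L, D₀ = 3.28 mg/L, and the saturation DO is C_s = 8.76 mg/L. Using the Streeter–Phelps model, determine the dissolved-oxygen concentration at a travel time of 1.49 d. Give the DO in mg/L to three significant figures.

DO ≈ 1.38 mg/L

k_1 L₀/(k_a−k_1) = 0.298×46.4/(1.29−0.298) = 13.83/0.9920 = 13.94 mg/L.
e^(−k_1 t) = e^(−0.298×1.490) = 0.6415; e^(−k_a t) = e^(−1.29×1.490) = 0.1463.
D = 13.94 × (0.6415 − 0.1463) + 3.28 × 0.1463 = 6.902 + 0.4799 = 7.382 mg/L.
DO = C_s − D = 8.76 − 7.382 = 1.378 mg/L.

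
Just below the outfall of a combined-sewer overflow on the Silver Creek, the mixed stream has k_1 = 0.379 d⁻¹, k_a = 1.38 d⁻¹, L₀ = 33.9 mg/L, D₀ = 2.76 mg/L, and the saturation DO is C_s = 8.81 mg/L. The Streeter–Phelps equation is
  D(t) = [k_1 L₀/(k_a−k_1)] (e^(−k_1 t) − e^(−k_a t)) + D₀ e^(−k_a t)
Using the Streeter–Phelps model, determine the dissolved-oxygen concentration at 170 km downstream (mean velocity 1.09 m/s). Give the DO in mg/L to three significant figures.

DO ≈ 3.17 mg/L

Travel time t = x/v = 170 km / (1.09 m/s) = 170000 m / 1.09 m/s = 156000 s = 1.805 d.
k_1 L₀/(k_a−k_1) = 0.379×33.9/(1.38−0.379) = 12.85/1.001 = 12.84 mg/L.
e^(−k_1 t) = e^(−0.379×1.805) = 0.5045; e^(−k_a t) = e^(−1.38×1.805) = 0.08282.
D = 12.84 × (0.5045 − 0.08282) + 2.76 × 0.08282 = 5.413 + 0.2286 = 5.641 mg/L.
DO = C_s − D = 8.81 − 5.641 = 3.169 mg/L.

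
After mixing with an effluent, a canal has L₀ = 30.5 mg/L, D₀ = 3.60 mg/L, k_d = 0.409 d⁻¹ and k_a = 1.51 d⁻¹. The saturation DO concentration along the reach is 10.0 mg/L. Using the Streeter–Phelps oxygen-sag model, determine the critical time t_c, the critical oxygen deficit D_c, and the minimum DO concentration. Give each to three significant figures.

t_c ≈ 0.839 d; D_c ≈ 5.86 mg/L; min DO ≈ 4.14 mg/L

t_c = [1/(k_a−k_d)] ln[(k_a/k_d)(1 − D₀(k_a−k_d)/(k_d L₀))]
= [1/(1.51−0.409)] ln[(1.51/0.409)(1 − 3.60×1.101/(0.409×30.5))]
= (1/1.101) ln[3.692 × 0.6823] = 0.9083 × ln(2.519) = 0.9083 × 0.9238 = 0.8391 d.
L(t_c) = L₀ e^(−k_d t_c) = 30.5 × 0.7095 = 21.64 mg/L, and at the critical point k_a D_c = k_d L, so D_c = (0.409/1.51) × 21.64 = 5.861 mg/L.
Minimum DO = C_s − D_c = 10.0 − 5.861 = 4.139 mg/L.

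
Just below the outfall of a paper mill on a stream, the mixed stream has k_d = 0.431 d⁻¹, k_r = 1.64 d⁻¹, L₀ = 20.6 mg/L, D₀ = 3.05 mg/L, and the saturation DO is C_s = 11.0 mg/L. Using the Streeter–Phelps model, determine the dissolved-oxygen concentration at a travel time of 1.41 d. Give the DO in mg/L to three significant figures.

DO ≈ 7.43 mg/L

k_d L₀/(k_r−k_d) = 0.431×20.6/(1.64−0.431) = 8.879/1.209 = 7.344 mg/L.
e^(−k_d t) = e^(−0.431×1.410) = 0.5446; e^(−k_r t) = e^(−1.64×1.410) = 0.09902.
D = 7.344 × (0.5446 − 0.09902) + 3.05 × 0.09902 = 3.272 + 0.3020 = 3.574 mg/L.
DO = C_s − D = 11.0 − 3.574 = 7.426 mg/L.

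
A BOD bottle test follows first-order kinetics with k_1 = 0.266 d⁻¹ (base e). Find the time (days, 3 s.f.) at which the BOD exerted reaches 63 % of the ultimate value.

t ≈ 3.74 d

y/L₀ = 1 − e^(−k_1 t) = 0.63 ⇒ e^(−k_1 t) = 0.370
t = −ln(0.370) / 0.266 = 0.9943 / 0.266 = 3.738 d.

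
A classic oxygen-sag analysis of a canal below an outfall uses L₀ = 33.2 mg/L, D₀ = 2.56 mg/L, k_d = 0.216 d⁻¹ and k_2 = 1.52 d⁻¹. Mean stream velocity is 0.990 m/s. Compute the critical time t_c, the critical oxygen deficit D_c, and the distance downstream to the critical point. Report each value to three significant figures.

With k_2/k_d = 7.037 and 1 − D₀(k_2−k_d)/(k_d L₀) = 0.5345,
t_c = ln(7.037 × 0.5345) / (1.52 − 0.216) = ln(3.761) / 1.304 = 1.325/1.304 = 1.016 d.
L(t_c) = L₀ e^(−k_d t_c) = 33.2 × 0.8030 = 26.66 mg/L, and at the critical point k_2 D_c = k_d L, so D_c = (0.216/1.52) × 26.66 = 3.788 mg/L.
x_c = v t_c = 0.990 m/s × 1.016 d × 86400 s/d = 86900 m ≈ 86.9 km.

t_c ≈ 1.02 d; D_c ≈ 3.79 mg/L; x_c ≈ 86.9 km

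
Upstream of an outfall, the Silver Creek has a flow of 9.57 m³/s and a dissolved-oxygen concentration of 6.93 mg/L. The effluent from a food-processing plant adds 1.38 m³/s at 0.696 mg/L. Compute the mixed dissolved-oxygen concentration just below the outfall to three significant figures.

6.14 mg/L

Flow-weighted mixing: C = (Q_r C_r + Q_w C_w)/(Q_r + Q_w)
= (9.57×6.93 + 1.38×0.696)/(9.57 + 1.38) = 67.28/10.95 = 6.144 mg/L.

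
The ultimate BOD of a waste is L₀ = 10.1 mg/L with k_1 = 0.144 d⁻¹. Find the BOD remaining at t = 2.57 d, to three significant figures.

L ≈ 6.98 mg/L

L_t = L₀ e^(−k_1 t) = 10.1 × e^(−0.144×2.57) = 10.1 × 0.6907 = 6.976 mg/L.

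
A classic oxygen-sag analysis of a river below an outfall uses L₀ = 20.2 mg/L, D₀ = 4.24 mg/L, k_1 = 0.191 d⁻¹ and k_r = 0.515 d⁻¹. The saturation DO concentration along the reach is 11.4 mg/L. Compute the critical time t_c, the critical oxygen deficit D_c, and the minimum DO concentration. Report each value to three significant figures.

t_c ≈ 1.70 d; D_c ≈ 5.41 mg/L; min DO ≈ 5.99 mg/L

t_c = [1/(k_r−k_1)] ln[(k_r/k_1)(1 − D₀(k_r−k_1)/(k_1 L₀))]
= [1/(0.515−0.191)] ln[(0.515/0.191)(1 − 4.24×0.3240/(0.191×20.2))]
= (1/0.3240) ln[2.696 × 0.6439] = 3.086 × ln(1.736) = 3.086 × 0.5517 = 1.703 d.
L(t_c) = L₀ e^(−k_1 t_c) = 20.2 × 0.7223 = 14.59 mg/L, and at the critical point k_r D_c = k_1 L, so D_c = (0.191/0.515) × 14.59 = 5.412 mg/L.
Minimum DO = C_s − D_c = 11.4 − 5.412 = 5.988 mg/L.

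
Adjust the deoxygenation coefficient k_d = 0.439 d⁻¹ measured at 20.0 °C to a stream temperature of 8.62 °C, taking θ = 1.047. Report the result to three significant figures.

k_d ≈ 0.260 d⁻¹

k_d(T₂) = k_d(T₁) · θ^(T₂−T₁) = 0.439 × 1.047^(8.62−20.0)
= 0.439 × 1.047^-11.4 = 0.439 × 0.5929 = 0.2603 d⁻¹.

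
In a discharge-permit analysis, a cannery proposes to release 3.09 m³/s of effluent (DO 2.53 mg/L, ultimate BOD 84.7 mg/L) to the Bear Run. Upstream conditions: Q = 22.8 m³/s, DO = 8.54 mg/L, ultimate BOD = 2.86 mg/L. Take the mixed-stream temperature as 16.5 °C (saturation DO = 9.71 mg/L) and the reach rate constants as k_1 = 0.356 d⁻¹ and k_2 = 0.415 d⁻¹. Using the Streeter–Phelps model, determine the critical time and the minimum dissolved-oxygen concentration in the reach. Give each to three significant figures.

Mixed DO = (22.8×8.54 + 3.09×2.53)/(22.8+3.09) = 202.5/25.89 = 7.823 mg/L.
Mixed L₀ = (22.8×2.86 + 3.09×84.7)/(25.89) = 326.9/25.89 = 12.63 mg/L.
Initial deficit D₀ = C_s − DO₀ = 9.71 − 7.823 = 1.887 mg/L.
t_c = (1/0.05900) ln[(0.415/0.356)(1 − 1.887×0.05900/(0.356×12.63))] = 16.95 × ln(1.137) = 2.174 d.
D_c = (0.356/0.415) × 12.63 × e^(−0.356×2.174) = 0.8578 × 12.63 × 0.4612 = 4.996 mg/L.
Minimum DO = 9.71 − 4.996 = 4.714 mg/L.

t_c ≈ 2.17 d; minimum DO ≈ 4.71 mg/L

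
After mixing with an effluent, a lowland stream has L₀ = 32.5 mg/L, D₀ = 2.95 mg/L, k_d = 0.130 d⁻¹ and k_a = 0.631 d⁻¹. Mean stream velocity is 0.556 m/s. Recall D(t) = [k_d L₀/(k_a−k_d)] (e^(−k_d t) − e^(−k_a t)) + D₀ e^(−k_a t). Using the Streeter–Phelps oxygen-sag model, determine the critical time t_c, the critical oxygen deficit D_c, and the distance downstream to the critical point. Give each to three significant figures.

With k_a/k_d = 4.854 and 1 − D₀(k_a−k_d)/(k_d L₀) = 0.6502,
t_c = ln(4.854 × 0.6502) / (0.631 − 0.130) = ln(3.156) / 0.5010 = 1.149/0.5010 = 2.294 d.
L(t_c) = L₀ e^(−k_d t_c) = 32.5 × 0.7421 = 24.12 mg/L, and at the critical point k_a D_c = k_d L, so D_c = (0.130/0.631) × 24.12 = 4.969 mg/L.
x_c = v t_c = 0.556 m/s × 2.294 d × 86400 s/d = 110200 m ≈ 110 km.

t_c ≈ 2.29 d; D_c ≈ 4.97 mg/L; x_c ≈ 110 km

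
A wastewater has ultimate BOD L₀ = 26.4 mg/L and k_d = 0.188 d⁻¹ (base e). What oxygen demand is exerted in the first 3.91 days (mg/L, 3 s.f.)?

y ≈ 13.7 mg/L

y_t = L₀(1 − e^(−k_d t)) = 26.4 × (1 − e^(−0.188×3.91))
= 26.4 × (1 − 0.4795) = 26.4 × 0.5205 = 13.74 mg/L.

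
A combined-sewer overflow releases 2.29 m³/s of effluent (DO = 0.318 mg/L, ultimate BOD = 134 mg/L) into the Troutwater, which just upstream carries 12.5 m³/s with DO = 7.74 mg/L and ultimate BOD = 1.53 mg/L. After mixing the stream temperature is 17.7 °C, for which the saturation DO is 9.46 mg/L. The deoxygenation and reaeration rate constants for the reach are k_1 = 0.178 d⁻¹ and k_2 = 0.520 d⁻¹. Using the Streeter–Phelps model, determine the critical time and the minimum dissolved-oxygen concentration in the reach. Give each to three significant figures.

Mixed DO = (12.5×7.74 + 2.29×0.318)/(12.5+2.29) = 97.48/14.79 = 6.591 mg/L.
Mixed L₀ = (12.5×1.53 + 2.29×134)/(14.79) = 326.0/14.79 = 22.04 mg/L.
Initial deficit D₀ = C_s − DO₀ = 9.46 − 6.591 = 2.869 mg/L.
t_c = (1/0.3420) ln[(0.520/0.178)(1 − 2.869×0.3420/(0.178×22.04))] = 2.924 × ln(2.191) = 2.293 d.
D_c = (0.178/0.520) × 22.04 × e^(−0.178×2.293) = 0.3423 × 22.04 × 0.6649 = 5.016 mg/L.
Minimum DO = 9.46 − 5.016 = 4.444 mg/L.

t_c ≈ 2.29 d; minimum DO ≈ 4.44 mg/L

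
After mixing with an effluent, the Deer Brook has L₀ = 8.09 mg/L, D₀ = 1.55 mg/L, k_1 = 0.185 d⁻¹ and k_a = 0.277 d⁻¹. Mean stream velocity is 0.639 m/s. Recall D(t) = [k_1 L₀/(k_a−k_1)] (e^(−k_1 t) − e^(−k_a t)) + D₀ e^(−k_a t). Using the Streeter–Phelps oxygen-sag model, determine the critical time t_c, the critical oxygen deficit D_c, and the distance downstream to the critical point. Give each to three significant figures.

t_c ≈ 3.30 d; D_c ≈ 2.93 mg/L; x_c ≈ 182 km

With k_a/k_1 = 1.497 and 1 − D₀(k_a−k_1)/(k_1 L₀) = 0.9047,
t_c = ln(1.497 × 0.9047) / (0.277 − 0.185) = ln(1.355) / 0.09200 = 0.3035/0.09200 = 3.299 d.
D_c = (k_1/k_a) L₀ e^(−k_1 t_c) = (0.185/0.277) × 8.09 × e^(−0.185×3.299) = 0.6679 × 8.09 × 0.5432 = 2.935 mg/L.
x_c = v t_c = 0.639 m/s × 3.299 d × 86400 s/d = 182200 m ≈ 182 km.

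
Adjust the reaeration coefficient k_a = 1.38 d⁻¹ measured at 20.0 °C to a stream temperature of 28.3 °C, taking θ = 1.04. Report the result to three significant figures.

k_a(T₂) = k_a(T₁) · θ^(T₂−T₁) = 1.38 × 1.04^(28.3−20.0)
= 1.38 × 1.04^8.30 = 1.38 × 1.385 = 1.911 d⁻¹.

k_a ≈ 1.91 d⁻¹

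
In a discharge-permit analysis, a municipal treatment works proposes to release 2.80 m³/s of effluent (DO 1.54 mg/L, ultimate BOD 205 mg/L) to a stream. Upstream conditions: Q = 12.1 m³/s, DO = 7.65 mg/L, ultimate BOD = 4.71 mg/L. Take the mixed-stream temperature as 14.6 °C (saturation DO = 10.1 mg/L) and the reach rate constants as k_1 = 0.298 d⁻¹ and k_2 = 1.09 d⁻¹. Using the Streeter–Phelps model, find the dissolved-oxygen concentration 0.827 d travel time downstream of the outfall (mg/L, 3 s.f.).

DO ≈ 2.65 mg/L

Mixed DO = (12.1×7.65 + 2.80×1.54)/(12.1+2.80) = 96.88/14.90 = 6.502 mg/L.
Mixed L₀ = (12.1×4.71 + 2.80×205)/(14.90) = 631.0/14.90 = 42.35 mg/L.
Initial deficit D₀ = C_s − DO₀ = 10.1 − 6.502 = 3.598 mg/L.
D(0.827) = [0.298×42.35/(1.09−0.298)](e^(−0.298×0.827) − e^(−1.09×0.827)) + 3.598 e^(−1.09×0.827)
= 15.93 × (0.7816 − 0.4060) + 3.598 × 0.4060 = 7.445 mg/L.
DO = 10.1 − 7.445 = 2.655 mg/L.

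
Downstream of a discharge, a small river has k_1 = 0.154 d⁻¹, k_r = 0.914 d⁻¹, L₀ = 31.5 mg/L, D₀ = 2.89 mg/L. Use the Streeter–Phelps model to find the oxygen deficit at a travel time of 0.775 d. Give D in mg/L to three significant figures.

D ≈ 3.94 mg/L

k_1 L₀/(k_r−k_1) = 0.154×31.5/(0.914−0.154) = 4.851/0.7600 = 6.383 mg/L.
e^(−k_1 t) = e^(−0.154×0.7750) = 0.8875; e^(−k_r t) = e^(−0.914×0.7750) = 0.4925.
D = 6.383 × (0.8875 − 0.4925) + 2.89 × 0.4925 = 2.522 + 1.423 = 3.945 mg/L.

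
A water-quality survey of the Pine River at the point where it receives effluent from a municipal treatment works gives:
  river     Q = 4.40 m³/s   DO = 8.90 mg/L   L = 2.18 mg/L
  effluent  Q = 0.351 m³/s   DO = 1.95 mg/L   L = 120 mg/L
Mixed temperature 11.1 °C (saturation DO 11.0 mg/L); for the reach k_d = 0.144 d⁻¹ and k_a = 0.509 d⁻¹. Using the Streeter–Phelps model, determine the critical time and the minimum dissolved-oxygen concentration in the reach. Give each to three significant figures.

t_c ≈ 0.889 d; minimum DO ≈ 8.29 mg/L

Mixed DO = (4.40×8.90 + 0.351×1.95)/(4.40+0.351) = 39.84/4.751 = 8.387 mg/L.
Mixed L₀ = (4.40×2.18 + 0.351×120)/(4.751) = 51.71/4.751 = 10.88 mg/L.
Initial deficit D₀ = C_s − DO₀ = 11.0 − 8.387 = 2.613 mg/L.
t_c = (1/0.3650) ln[(0.509/0.144)(1 − 2.613×0.3650/(0.144×10.88))] = 2.740 × ln(1.383) = 0.8893 d.
D_c = (0.144/0.509) × 10.88 × e^(−0.144×0.8893) = 0.2829 × 10.88 × 0.8798 = 2.709 mg/L.
Minimum DO = 11.0 − 2.709 = 8.291 mg/L.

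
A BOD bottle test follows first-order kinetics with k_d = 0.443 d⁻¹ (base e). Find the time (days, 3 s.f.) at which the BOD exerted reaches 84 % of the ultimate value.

y/L₀ = 1 − e^(−k_d t) = 0.84 ⇒ e^(−k_d t) = 0.160
t = −ln(0.160) / 0.443 = 1.833 / 0.443 = 4.137 d.

t ≈ 4.14 d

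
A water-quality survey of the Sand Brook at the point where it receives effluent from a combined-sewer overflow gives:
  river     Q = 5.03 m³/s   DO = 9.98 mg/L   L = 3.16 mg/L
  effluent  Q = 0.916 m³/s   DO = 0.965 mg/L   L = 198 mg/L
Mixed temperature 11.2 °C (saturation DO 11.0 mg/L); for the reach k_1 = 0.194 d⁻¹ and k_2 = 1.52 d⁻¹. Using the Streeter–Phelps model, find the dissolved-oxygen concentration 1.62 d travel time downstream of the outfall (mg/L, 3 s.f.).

Mixed DO = (5.03×9.98 + 0.916×0.965)/(5.03+0.916) = 51.08/5.946 = 8.591 mg/L.
Mixed L₀ = (5.03×3.16 + 0.916×198)/(5.946) = 197.3/5.946 = 33.18 mg/L.
Initial deficit D₀ = C_s − DO₀ = 11.0 − 8.591 = 2.409 mg/L.
D(1.62) = [0.194×33.18/(1.52−0.194)](e^(−0.194×1.62) − e^(−1.52×1.62)) + 2.409 e^(−1.52×1.62)
= 4.854 × (0.7303 − 0.08523) + 2.409 × 0.08523 = 3.336 mg/L.
DO = 11.0 − 3.336 = 7.664 mg/L.

DO ≈ 7.66 mg/L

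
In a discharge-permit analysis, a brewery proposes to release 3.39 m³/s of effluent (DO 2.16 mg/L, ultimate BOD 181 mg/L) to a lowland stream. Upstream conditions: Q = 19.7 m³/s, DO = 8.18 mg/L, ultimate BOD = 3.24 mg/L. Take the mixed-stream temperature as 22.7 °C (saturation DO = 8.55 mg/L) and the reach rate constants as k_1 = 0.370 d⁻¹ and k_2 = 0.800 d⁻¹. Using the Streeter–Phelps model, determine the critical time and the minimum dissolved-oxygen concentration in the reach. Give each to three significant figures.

Mixed DO = (19.7×8.18 + 3.39×2.16)/(19.7+3.39) = 168.5/23.09 = 7.296 mg/L.
Mixed L₀ = (19.7×3.24 + 3.39×181)/(23.09) = 677.4/23.09 = 29.34 mg/L.
Initial deficit D₀ = C_s − DO₀ = 8.55 − 7.296 = 1.254 mg/L.
t_c = (1/0.4300) ln[(0.800/0.370)(1 − 1.254×0.4300/(0.370×29.34))] = 2.326 × ln(2.055) = 1.675 d.
D_c = (0.370/0.800) × 29.34 × e^(−0.370×1.675) = 0.4625 × 29.34 × 0.5381 = 7.302 mg/L.
Minimum DO = 8.55 − 7.302 = 1.248 mg/L.

t_c ≈ 1.67 d; minimum DO ≈ 1.25 mg/L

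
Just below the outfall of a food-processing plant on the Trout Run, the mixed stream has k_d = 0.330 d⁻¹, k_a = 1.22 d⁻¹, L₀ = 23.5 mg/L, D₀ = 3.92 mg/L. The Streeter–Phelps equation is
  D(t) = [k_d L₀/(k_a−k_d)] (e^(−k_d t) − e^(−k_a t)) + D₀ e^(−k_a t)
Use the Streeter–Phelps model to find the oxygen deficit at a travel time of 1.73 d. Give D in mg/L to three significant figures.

D ≈ 4.34 mg/L

k_d L₀/(k_a−k_d) = 0.330×23.5/(1.22−0.330) = 7.755/0.8900 = 8.713 mg/L.
e^(−k_d t) = e^(−0.330×1.730) = 0.5650; e^(−k_a t) = e^(−1.22×1.730) = 0.1212.
D = 8.713 × (0.5650 − 0.1212) + 3.92 × 0.1212 = 3.867 + 0.4750 = 4.342 mg/L.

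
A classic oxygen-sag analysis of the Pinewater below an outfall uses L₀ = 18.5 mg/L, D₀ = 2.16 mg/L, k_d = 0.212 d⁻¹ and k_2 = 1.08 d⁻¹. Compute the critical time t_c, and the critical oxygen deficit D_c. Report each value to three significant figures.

t_c ≈ 1.13 d; D_c ≈ 2.86 mg/L

With k_2/k_d = 5.094 and 1 − D₀(k_2−k_d)/(k_d L₀) = 0.5220,
t_c = ln(5.094 × 0.5220) / (1.08 − 0.212) = ln(2.659) / 0.8680 = 0.9780/0.8680 = 1.127 d.
D_c = (k_d/k_2) L₀ e^(−k_d t_c) = (0.212/1.08) × 18.5 × e^(−0.212×1.127) = 0.1963 × 18.5 × 0.7875 = 2.860 mg/L.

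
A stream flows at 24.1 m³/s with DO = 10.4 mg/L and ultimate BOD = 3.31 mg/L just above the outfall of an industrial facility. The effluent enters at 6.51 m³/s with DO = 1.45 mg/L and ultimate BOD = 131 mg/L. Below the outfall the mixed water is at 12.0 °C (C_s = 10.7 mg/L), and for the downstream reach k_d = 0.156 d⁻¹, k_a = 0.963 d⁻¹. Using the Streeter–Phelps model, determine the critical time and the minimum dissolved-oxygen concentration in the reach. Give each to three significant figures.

t_c ≈ 1.67 d; minimum DO ≈ 6.90 mg/L

Mixed DO = (24.1×10.4 + 6.51×1.45)/(24.1+6.51) = 260.1/30.61 = 8.497 mg/L.
Mixed L₀ = (24.1×3.31 + 6.51×131)/(30.61) = 932.6/30.61 = 30.47 mg/L.
Initial deficit D₀ = C_s − DO₀ = 10.7 − 8.497 = 2.203 mg/L.
t_c = (1/0.8070) ln[(0.963/0.156)(1 − 2.203×0.8070/(0.156×30.47))] = 1.239 × ln(3.864) = 1.675 d.
D_c = (0.156/0.963) × 30.47 × e^(−0.156×1.675) = 0.1620 × 30.47 × 0.7701 = 3.801 mg/L.
Minimum DO = 10.7 − 3.801 = 6.899 mg/L.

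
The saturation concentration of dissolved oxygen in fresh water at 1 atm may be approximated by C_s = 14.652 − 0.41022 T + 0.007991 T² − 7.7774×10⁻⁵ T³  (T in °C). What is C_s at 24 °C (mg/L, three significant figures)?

C_s ≈ 8.33 mg/L

C_s = 14.652 − 0.41022×24 + 0.007991×24² − 7.7774×10⁻⁵×24³ = 8.334 mg/L.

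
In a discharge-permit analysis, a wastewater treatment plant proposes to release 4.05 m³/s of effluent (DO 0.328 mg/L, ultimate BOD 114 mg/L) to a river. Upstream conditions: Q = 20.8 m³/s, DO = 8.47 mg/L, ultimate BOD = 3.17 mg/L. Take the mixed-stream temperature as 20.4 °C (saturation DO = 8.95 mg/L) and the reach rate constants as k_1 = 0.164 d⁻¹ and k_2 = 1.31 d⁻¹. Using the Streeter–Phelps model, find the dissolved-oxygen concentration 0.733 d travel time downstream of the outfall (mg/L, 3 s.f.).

Mixed DO = (20.8×8.47 + 4.05×0.328)/(20.8+4.05) = 177.5/24.85 = 7.143 mg/L.
Mixed L₀ = (20.8×3.17 + 4.05×114)/(24.85) = 527.6/24.85 = 21.23 mg/L.
Initial deficit D₀ = C_s − DO₀ = 8.95 − 7.143 = 1.807 mg/L.
D(0.733) = [0.164×21.23/(1.31−0.164)](e^(−0.164×0.733) − e^(−1.31×0.733)) + 1.807 e^(−1.31×0.733)
= 3.039 × (0.8867 − 0.3828) + 1.807 × 0.3828 = 2.223 mg/L.
DO = 8.95 − 2.223 = 6.727 mg/L.

DO ≈ 6.73 mg/L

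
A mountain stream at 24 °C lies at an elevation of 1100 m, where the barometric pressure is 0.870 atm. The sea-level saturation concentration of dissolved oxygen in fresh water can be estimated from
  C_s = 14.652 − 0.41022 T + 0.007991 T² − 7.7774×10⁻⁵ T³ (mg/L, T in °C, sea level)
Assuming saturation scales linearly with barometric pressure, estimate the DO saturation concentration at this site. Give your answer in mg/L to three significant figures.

C_s ≈ 7.25 mg/L

At sea level: C_s = 14.652 − 0.41022×24 + 0.007991×24² − 7.7774×10⁻⁵×24³ = 8.334 mg/L.
Pressure correction: C_s' = 8.334 × 0.870 = 7.251 mg/L.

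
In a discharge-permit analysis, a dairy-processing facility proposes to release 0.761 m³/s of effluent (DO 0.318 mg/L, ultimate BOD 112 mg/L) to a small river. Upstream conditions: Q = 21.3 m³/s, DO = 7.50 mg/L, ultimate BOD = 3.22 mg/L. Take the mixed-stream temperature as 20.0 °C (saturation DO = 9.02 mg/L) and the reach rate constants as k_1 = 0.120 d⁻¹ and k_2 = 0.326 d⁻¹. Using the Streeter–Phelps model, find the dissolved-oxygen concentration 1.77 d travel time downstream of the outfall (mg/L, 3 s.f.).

Mixed DO = (21.3×7.50 + 0.761×0.318)/(21.3+0.761) = 160.0/22.06 = 7.252 mg/L.
Mixed L₀ = (21.3×3.22 + 0.761×112)/(22.06) = 153.8/22.06 = 6.972 mg/L.
Initial deficit D₀ = C_s − DO₀ = 9.02 − 7.252 = 1.768 mg/L.
D(1.77) = [0.120×6.972/(0.326−0.120)](e^(−0.120×1.77) − e^(−0.326×1.77)) + 1.768 e^(−0.326×1.77)
= 4.062 × (0.8086 − 0.5616) + 1.768 × 0.5616 = 1.996 mg/L.
DO = 9.02 − 1.996 = 7.024 mg/L.

DO ≈ 7.02 mg/L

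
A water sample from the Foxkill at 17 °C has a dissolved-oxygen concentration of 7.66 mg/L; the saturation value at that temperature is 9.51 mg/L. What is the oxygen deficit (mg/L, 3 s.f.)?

D ≈ 1.85 mg/L

D = C_s − C = 9.51 − 7.66 = 1.85 mg/L.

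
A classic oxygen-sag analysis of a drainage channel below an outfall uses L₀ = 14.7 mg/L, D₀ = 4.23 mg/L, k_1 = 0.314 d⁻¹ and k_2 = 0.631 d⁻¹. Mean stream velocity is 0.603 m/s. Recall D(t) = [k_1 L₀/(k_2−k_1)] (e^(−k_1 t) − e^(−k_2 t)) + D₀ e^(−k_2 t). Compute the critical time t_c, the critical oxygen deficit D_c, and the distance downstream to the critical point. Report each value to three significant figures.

t_c ≈ 1.12 d; D_c ≈ 5.15 mg/L; x_c ≈ 58.3 km

t_c = [1/(k_2−k_1)] ln[(k_2/k_1)(1 − D₀(k_2−k_1)/(k_1 L₀))]
= [1/(0.631−0.314)] ln[(0.631/0.314)(1 − 4.23×0.3170/(0.314×14.7))]
= (1/0.3170) ln[2.010 × 0.7095] = 3.155 × ln(1.426) = 3.155 × 0.3547 = 1.119 d.
D_c = (k_1/k_2) L₀ e^(−k_1 t_c) = (0.314/0.631) × 14.7 × e^(−0.314×1.119) = 0.4976 × 14.7 × 0.7037 = 5.148 mg/L.
x_c = v t_c = 0.603 m/s × 1.119 d × 86400 s/d = 58300 m ≈ 58.3 km.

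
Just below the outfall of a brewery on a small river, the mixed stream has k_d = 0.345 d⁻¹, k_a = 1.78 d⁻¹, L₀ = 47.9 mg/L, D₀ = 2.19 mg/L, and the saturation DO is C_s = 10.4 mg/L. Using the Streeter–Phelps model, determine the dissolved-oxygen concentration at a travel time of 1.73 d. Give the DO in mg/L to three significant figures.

DO ≈ 4.49 mg/L

k_d L₀/(k_a−k_d) = 0.345×47.9/(1.78−0.345) = 16.53/1.435 = 11.52 mg/L.
e^(−k_d t) = e^(−0.345×1.730) = 0.5505; e^(−k_a t) = e^(−1.78×1.730) = 0.04599.
D = 11.52 × (0.5505 − 0.04599) + 2.19 × 0.04599 = 5.810 + 0.1007 = 5.911 mg/L.
DO = C_s − D = 10.4 − 5.911 = 4.489 mg/L.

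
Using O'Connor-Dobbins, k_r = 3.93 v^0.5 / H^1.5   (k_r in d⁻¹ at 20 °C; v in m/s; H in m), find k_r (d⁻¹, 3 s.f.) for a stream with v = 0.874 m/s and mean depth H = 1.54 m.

k_r = 3.93 × 0.874^0.5 / 1.54^1.5 = 3.93 × 0.9349 / 1.911 = 1.923 d⁻¹.

k_r ≈ 1.92 d⁻¹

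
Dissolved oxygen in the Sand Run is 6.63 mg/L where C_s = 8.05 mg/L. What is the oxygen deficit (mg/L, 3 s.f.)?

D ≈ 1.42 mg/L

D = C_s − C = 8.05 − 6.63 = 1.42 mg/L.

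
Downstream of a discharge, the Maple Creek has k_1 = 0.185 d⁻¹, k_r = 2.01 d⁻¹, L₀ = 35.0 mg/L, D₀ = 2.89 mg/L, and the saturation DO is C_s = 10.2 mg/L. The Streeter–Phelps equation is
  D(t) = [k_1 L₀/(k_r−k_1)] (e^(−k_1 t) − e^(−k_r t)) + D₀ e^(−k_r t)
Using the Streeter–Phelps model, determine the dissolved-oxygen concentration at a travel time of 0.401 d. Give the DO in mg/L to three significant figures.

k_1 L₀/(k_r−k_1) = 0.185×35.0/(2.01−0.185) = 6.475/1.825 = 3.548 mg/L.
e^(−k_1 t) = e^(−0.185×0.4010) = 0.9285; e^(−k_r t) = e^(−2.01×0.4010) = 0.4466.
D = 3.548 × (0.9285 − 0.4466) + 2.89 × 0.4466 = 1.710 + 1.291 = 3.000 mg/L.
DO = C_s − D = 10.2 − 3.000 = 7.200 mg/L.

DO ≈ 7.20 mg/L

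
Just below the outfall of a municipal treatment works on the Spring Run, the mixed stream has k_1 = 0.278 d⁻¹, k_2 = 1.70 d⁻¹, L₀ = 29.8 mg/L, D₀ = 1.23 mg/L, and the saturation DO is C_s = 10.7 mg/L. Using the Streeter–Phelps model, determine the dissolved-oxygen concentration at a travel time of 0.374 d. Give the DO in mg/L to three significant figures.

DO ≈ 7.88 mg/L

k_1 L₀/(k_2−k_1) = 0.278×29.8/(1.70−0.278) = 8.284/1.422 = 5.826 mg/L.
e^(−k_1 t) = e^(−0.278×0.3740) = 0.9013; e^(−k_2 t) = e^(−1.70×0.3740) = 0.5295.
D = 5.826 × (0.9013 − 0.5295) + 1.23 × 0.5295 = 2.166 + 0.6513 = 2.817 mg/L.
DO = C_s − D = 10.7 − 2.817 = 7.883 mg/L.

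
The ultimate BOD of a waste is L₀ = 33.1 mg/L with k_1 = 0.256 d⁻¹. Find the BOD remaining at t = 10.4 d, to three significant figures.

L_t = L₀ e^(−k_1 t) = 33.1 × e^(−0.256×10.4) = 33.1 × 0.06978 = 2.310 mg/L.

L ≈ 2.31 mg/L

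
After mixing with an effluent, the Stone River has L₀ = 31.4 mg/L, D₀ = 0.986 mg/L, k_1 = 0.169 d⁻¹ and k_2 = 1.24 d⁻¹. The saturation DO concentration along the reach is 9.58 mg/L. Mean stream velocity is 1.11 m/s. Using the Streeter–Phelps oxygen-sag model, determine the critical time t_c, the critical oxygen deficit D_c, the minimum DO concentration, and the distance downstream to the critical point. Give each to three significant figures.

With k_2/k_1 = 7.337 and 1 − D₀(k_2−k_1)/(k_1 L₀) = 0.8010,
t_c = ln(7.337 × 0.8010) / (1.24 − 0.169) = ln(5.877) / 1.071 = 1.771/1.071 = 1.654 d.
D_c = (k_1/k_2) L₀ e^(−k_1 t_c) = (0.169/1.24) × 31.4 × e^(−0.169×1.654) = 0.1363 × 31.4 × 0.7562 = 3.236 mg/L.
Minimum DO = C_s − D_c = 9.58 − 3.236 = 6.344 mg/L.
x_c = v t_c = 1.11 m/s × 1.654 d × 86400 s/d = 158600 m ≈ 159 km.

t_c ≈ 1.65 d; D_c ≈ 3.24 mg/L; min DO ≈ 6.34 mg/L; x_c ≈ 159 km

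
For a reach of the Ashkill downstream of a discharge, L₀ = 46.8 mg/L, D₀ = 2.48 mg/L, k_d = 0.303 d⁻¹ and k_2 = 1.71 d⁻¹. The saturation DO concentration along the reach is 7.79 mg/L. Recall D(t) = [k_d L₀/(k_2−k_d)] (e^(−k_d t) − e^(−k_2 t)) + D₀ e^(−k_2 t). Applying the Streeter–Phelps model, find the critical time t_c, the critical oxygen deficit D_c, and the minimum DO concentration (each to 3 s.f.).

t_c ≈ 1.03 d; D_c ≈ 6.07 mg/L; min DO ≈ 1.72 mg/L

At the critical point dD/dt = 0, so k_d L₀ e^(−k_d t) = k_2 D. Substituting D(t) from the Streeter–Phelps equation and solving for t gives
t_c = ln[(k_2/k_d)(1 − D₀(k_2−k_d)/(k_d L₀))] / (k_2−k_d).
Here k_2−k_d = 1.407 d⁻¹ and 1 − D₀(k_2−k_d)/(k_d L₀) = 1 − 2.48×1.407/(0.303×46.8) = 0.7539, so
t_c = ln(5.644 × 0.7539) / 1.407 = 1.448 / 1.407 = 1.029 d.
L(t_c) = L₀ e^(−k_d t_c) = 46.8 × 0.7321 = 34.26 mg/L, and at the critical point k_2 D_c = k_d L, so D_c = (0.303/1.71) × 34.26 = 6.071 mg/L.
Minimum DO = C_s − D_c = 7.79 − 6.071 = 1.719 mg/L.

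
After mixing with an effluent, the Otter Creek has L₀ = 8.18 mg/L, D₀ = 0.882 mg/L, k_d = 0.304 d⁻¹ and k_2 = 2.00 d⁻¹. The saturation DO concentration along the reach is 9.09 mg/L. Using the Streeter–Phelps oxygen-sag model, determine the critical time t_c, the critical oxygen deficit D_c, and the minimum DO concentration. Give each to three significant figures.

With k_2/k_d = 6.579 and 1 − D₀(k_2−k_d)/(k_d L₀) = 0.3985,
t_c = ln(6.579 × 0.3985) / (2.00 − 0.304) = ln(2.621) / 1.696 = 0.9637/1.696 = 0.5682 d.
L(t_c) = L₀ e^(−k_d t_c) = 8.18 × 0.8414 = 6.882 mg/L, and at the critical point k_2 D_c = k_d L, so D_c = (0.304/2.00) × 6.882 = 1.046 mg/L.
Minimum DO = C_s − D_c = 9.09 − 1.046 = 8.044 mg/L.

t_c ≈ 0.568 d; D_c ≈ 1.05 mg/L; min DO ≈ 8.04 mg/L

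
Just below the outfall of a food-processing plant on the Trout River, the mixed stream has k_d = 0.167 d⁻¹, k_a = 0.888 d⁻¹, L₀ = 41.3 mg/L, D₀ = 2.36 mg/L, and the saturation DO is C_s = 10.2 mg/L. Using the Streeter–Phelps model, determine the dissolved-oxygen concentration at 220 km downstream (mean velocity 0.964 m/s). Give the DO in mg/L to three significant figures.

DO ≈ 4.74 mg/L

Travel time t = x/v = 220 km / (0.964 m/s) = 220000 m / 0.964 m/s = 228200 s = 2.641 d.
k_d L₀/(k_a−k_d) = 0.167×41.3/(0.888−0.167) = 6.897/0.7210 = 9.566 mg/L.
e^(−k_d t) = e^(−0.167×2.641) = 0.6433; e^(−k_a t) = e^(−0.888×2.641) = 0.09579.
D = 9.566 × (0.6433 − 0.09579) + 2.36 × 0.09579 = 5.238 + 0.2261 = 5.464 mg/L.
DO = C_s − D = 10.2 − 5.464 = 4.736 mg/L.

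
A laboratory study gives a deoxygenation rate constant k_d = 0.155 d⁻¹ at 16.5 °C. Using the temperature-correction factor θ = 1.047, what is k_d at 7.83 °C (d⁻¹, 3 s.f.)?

k_d(T₂) = k_d(T₁) · θ^(T₂−T₁) = 0.155 × 1.047^(7.83−16.5)
= 0.155 × 1.047^-8.67 = 0.155 × 0.6715 = 0.1041 d⁻¹.

k_d ≈ 0.104 d⁻¹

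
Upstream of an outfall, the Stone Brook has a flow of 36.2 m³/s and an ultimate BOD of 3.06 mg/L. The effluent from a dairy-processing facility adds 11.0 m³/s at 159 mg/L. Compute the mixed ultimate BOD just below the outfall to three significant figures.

Flow-weighted mixing: C = (Q_r C_r + Q_w C_w)/(Q_r + Q_w)
= (36.2×3.06 + 11.0×159)/(36.2 + 11.0) = 1860/47.20 = 39.40 mg/L.

39.4 mg/L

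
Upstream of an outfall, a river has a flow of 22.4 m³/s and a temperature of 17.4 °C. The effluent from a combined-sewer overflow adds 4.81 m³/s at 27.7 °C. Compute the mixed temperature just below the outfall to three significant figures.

19.2 °C

Flow-weighted mixing: C = (Q_r C_r + Q_w C_w)/(Q_r + Q_w)
= (22.4×17.4 + 4.81×27.7)/(22.4 + 4.81) = 523.0/27.21 = 19.22 °C.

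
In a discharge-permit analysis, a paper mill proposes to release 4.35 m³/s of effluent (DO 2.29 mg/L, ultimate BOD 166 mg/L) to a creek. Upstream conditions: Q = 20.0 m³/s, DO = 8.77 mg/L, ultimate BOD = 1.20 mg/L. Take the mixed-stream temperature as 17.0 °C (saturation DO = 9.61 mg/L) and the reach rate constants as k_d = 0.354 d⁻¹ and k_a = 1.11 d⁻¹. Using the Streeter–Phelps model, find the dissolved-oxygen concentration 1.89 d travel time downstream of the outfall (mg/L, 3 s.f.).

DO ≈ 3.78 mg/L

Mixed DO = (20.0×8.77 + 4.35×2.29)/(20.0+4.35) = 185.4/24.35 = 7.612 mg/L.
Mixed L₀ = (20.0×1.20 + 4.35×166)/(24.35) = 746.1/24.35 = 30.64 mg/L.
Initial deficit D₀ = C_s − DO₀ = 9.61 − 7.612 = 1.998 mg/L.
D(1.89) = [0.354×30.64/(1.11−0.354)](e^(−0.354×1.89) − e^(−1.11×1.89)) + 1.998 e^(−1.11×1.89)
= 14.35 × (0.5122 − 0.1227) + 1.998 × 0.1227 = 5.833 mg/L.
DO = 9.61 − 5.833 = 3.777 mg/L.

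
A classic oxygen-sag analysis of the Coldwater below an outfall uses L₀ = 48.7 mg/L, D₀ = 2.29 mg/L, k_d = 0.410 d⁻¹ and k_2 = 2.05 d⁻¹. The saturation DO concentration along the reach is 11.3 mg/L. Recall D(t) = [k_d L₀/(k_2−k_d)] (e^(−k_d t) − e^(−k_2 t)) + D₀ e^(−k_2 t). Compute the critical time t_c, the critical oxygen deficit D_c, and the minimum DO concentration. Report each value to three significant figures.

With k_2/k_d = 5.000 and 1 − D₀(k_2−k_d)/(k_d L₀) = 0.8119,
t_c = ln(5.000 × 0.8119) / (2.05 − 0.410) = ln(4.060) / 1.640 = 1.401/1.640 = 0.8543 d.
L(t_c) = L₀ e^(−k_d t_c) = 48.7 × 0.7045 = 34.31 mg/L, and at the critical point k_2 D_c = k_d L, so D_c = (0.410/2.05) × 34.31 = 6.862 mg/L.
Minimum DO = C_s − D_c = 11.3 − 6.862 = 4.438 mg/L.

t_c ≈ 0.854 d; D_c ≈ 6.86 mg/L; min DO ≈ 4.44 mg/L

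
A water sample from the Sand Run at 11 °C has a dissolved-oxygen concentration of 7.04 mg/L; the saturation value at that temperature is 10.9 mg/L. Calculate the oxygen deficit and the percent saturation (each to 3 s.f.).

D ≈ 3.86 mg/L; 64.6 % saturation

D = C_s − C = 10.9 − 7.04 = 3.86 mg/L.
% saturation = 7.04/10.9 × 100 = 64.6 %.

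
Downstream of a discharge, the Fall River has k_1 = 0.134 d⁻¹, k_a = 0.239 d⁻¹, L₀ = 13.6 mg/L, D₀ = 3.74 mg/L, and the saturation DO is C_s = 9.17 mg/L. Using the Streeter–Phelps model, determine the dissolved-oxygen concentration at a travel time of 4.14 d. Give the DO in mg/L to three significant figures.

k_1 L₀/(k_a−k_1) = 0.134×13.6/(0.239−0.134) = 1.822/0.1050 = 17.36 mg/L.
e^(−k_1 t) = e^(−0.134×4.140) = 0.5742; e^(−k_a t) = e^(−0.239×4.140) = 0.3718.
D = 17.36 × (0.5742 − 0.3718) + 3.74 × 0.3718 = 3.513 + 1.390 = 4.904 mg/L.
DO = C_s − D = 9.17 − 4.904 = 4.266 mg/L.

DO ≈ 4.27 mg/L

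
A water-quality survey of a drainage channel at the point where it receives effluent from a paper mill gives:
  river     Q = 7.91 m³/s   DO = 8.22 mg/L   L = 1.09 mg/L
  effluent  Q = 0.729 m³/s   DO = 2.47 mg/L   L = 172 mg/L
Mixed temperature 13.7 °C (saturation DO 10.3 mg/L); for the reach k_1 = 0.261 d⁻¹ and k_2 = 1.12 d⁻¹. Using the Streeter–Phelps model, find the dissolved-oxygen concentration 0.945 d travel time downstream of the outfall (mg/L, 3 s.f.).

DO ≈ 7.36 mg/L

Mixed DO = (7.91×8.22 + 0.729×2.47)/(7.91+0.729) = 66.82/8.639 = 7.735 mg/L.
Mixed L₀ = (7.91×1.09 + 0.729×172)/(8.639) = 134.0/8.639 = 15.51 mg/L.
Initial deficit D₀ = C_s − DO₀ = 10.3 − 7.735 = 2.565 mg/L.
D(0.945) = [0.261×15.51/(1.12−0.261)](e^(−0.261×0.945) − e^(−1.12×0.945)) + 2.565 e^(−1.12×0.945)
= 4.713 × (0.7814 − 0.3470) + 2.565 × 0.3470 = 2.938 mg/L.
DO = 10.3 − 2.938 = 7.362 mg/L.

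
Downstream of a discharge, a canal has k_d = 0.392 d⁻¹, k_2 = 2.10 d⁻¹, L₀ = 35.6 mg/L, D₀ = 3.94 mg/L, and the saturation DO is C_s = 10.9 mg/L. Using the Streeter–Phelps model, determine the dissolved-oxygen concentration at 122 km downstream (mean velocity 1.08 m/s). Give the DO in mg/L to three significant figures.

Travel time t = x/v = 122 km / (1.08 m/s) = 122000 m / 1.08 m/s = 113000 s = 1.307 d.
k_d L₀/(k_2−k_d) = 0.392×35.6/(2.10−0.392) = 13.96/1.708 = 8.170 mg/L.
e^(−k_d t) = e^(−0.392×1.307) = 0.5990; e^(−k_2 t) = e^(−2.10×1.307) = 0.06421.
D = 8.170 × (0.5990 − 0.06421) + 3.94 × 0.06421 = 4.369 + 0.2530 = 4.622 mg/L.
DO = C_s − D = 10.9 − 4.622 = 6.278 mg/L.

DO ≈ 6.28 mg/L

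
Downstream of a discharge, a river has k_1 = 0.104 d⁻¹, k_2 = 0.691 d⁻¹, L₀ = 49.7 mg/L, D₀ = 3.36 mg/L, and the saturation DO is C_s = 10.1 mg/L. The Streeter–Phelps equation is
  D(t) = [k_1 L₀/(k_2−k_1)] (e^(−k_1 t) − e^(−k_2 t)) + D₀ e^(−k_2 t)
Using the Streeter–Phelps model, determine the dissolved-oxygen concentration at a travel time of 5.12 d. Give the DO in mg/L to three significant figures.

DO ≈ 5.09 mg/L

k_1 L₀/(k_2−k_1) = 0.104×49.7/(0.691−0.104) = 5.169/0.5870 = 8.805 mg/L.
e^(−k_1 t) = e^(−0.104×5.120) = 0.5871; e^(−k_2 t) = e^(−0.691×5.120) = 0.02907.
D = 8.805 × (0.5871 − 0.02907) + 3.36 × 0.02907 = 4.914 + 0.09769 = 5.012 mg/L.
DO = C_s − D = 10.1 − 5.012 = 5.088 mg/L.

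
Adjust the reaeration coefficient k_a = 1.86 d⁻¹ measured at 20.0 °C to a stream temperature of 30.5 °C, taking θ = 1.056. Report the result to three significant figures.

k_a(T₂) = k_a(T₁) · θ^(T₂−T₁) = 1.86 × 1.056^(30.5−20.0)
= 1.86 × 1.056^10.5 = 1.86 × 1.772 = 3.296 d⁻¹.

k_a ≈ 3.30 d⁻¹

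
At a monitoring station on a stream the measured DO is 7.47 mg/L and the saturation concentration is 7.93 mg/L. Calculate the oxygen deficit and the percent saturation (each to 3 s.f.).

D ≈ 0.460 mg/L; 94.2 % saturation

D = C_s − C = 7.93 − 7.47 = 0.460 mg/L.
% saturation = 7.47/7.93 × 100 = 94.2 %.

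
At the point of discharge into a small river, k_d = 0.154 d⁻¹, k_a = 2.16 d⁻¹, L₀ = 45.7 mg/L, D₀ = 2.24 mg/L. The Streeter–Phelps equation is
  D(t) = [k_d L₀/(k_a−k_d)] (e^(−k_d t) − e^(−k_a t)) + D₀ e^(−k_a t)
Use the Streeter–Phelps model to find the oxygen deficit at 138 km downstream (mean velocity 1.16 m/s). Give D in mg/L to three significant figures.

Travel time t = x/v = 138 km / (1.16 m/s) = 138000 m / 1.16 m/s = 119000 s = 1.377 d.
k_d L₀/(k_a−k_d) = 0.154×45.7/(2.16−0.154) = 7.038/2.006 = 3.508 mg/L.
e^(−k_d t) = e^(−0.154×1.377) = 0.8089; e^(−k_a t) = e^(−2.16×1.377) = 0.05109.
D = 3.508 × (0.8089 − 0.05109) + 2.24 × 0.05109 = 2.659 + 0.1144 = 2.773 mg/L.

D ≈ 2.77 mg/L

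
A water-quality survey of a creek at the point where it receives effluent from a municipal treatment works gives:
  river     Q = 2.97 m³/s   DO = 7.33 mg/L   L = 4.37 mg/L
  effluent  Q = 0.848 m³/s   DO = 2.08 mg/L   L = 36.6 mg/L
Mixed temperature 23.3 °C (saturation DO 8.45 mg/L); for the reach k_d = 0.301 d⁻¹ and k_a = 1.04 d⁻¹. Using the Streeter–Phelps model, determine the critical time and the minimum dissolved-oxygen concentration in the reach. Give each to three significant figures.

t_c ≈ 0.775 d; minimum DO ≈ 5.81 mg/L

Mixed DO = (2.97×7.33 + 0.848×2.08)/(2.97+0.848) = 23.53/3.818 = 6.164 mg/L.
Mixed L₀ = (2.97×4.37 + 0.848×36.6)/(3.818) = 44.02/3.818 = 11.53 mg/L.
Initial deficit D₀ = C_s − DO₀ = 8.45 − 6.164 = 2.286 mg/L.
t_c = (1/0.7390) ln[(1.04/0.301)(1 − 2.286×0.7390/(0.301×11.53))] = 1.353 × ln(1.773) = 0.7749 d.
D_c = (0.301/1.04) × 11.53 × e^(−0.301×0.7749) = 0.2894 × 11.53 × 0.7919 = 2.642 mg/L.
Minimum DO = 8.45 − 2.642 = 5.808 mg/L.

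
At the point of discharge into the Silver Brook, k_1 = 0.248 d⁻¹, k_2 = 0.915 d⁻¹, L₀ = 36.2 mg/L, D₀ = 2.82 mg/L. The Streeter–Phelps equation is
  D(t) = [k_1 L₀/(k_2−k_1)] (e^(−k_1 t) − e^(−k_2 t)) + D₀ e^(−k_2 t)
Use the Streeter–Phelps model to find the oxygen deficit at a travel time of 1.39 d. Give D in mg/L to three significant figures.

D ≈ 6.55 mg/L

k_1 L₀/(k_2−k_1) = 0.248×36.2/(0.915−0.248) = 8.978/0.6670 = 13.46 mg/L.
e^(−k_1 t) = e^(−0.248×1.390) = 0.7084; e^(−k_2 t) = e^(−0.915×1.390) = 0.2803.
D = 13.46 × (0.7084 − 0.2803) + 2.82 × 0.2803 = 5.762 + 0.7905 = 6.553 mg/L.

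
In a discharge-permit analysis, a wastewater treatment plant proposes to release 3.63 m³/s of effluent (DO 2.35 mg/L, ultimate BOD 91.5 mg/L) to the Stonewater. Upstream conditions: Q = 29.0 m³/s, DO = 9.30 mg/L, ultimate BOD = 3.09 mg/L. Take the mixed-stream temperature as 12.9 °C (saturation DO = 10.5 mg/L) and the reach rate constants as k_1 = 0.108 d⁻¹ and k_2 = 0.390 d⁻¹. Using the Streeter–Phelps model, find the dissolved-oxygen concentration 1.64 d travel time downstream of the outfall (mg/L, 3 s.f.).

Mixed DO = (29.0×9.30 + 3.63×2.35)/(29.0+3.63) = 278.2/32.63 = 8.527 mg/L.
Mixed L₀ = (29.0×3.09 + 3.63×91.5)/(32.63) = 421.8/32.63 = 12.93 mg/L.
Initial deficit D₀ = C_s − DO₀ = 10.5 − 8.527 = 1.973 mg/L.
D(1.64) = [0.108×12.93/(0.390−0.108)](e^(−0.108×1.64) − e^(−0.390×1.64)) + 1.973 e^(−0.390×1.64)
= 4.950 × (0.8377 − 0.5275) + 1.973 × 0.5275 = 2.576 mg/L.
DO = 10.5 − 2.576 = 7.924 mg/L.

DO ≈ 7.92 mg/L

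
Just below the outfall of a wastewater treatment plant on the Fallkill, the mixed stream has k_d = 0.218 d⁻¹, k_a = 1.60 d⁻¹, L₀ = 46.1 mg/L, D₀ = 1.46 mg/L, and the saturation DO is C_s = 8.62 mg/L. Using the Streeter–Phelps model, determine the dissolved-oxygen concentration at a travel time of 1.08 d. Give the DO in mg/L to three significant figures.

k_d L₀/(k_a−k_d) = 0.218×46.1/(1.60−0.218) = 10.05/1.382 = 7.272 mg/L.
e^(−k_d t) = e^(−0.218×1.080) = 0.7902; e^(−k_a t) = e^(−1.60×1.080) = 0.1776.
D = 7.272 × (0.7902 − 0.1776) + 1.46 × 0.1776 = 4.455 + 0.2594 = 4.714 mg/L.
DO = C_s − D = 8.62 − 4.714 = 3.906 mg/L.

DO ≈ 3.91 mg/L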